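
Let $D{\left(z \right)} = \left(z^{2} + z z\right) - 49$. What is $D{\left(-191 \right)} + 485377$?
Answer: $558290$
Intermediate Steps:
$D{\left(z \right)} = -49 + 2 z^{2}$ ($D{\left(z \right)} = \left(z^{2} + z^{2}\right) - 49 = 2 z^{2} - 49 = -49 + 2 z^{2}$)
$D{\left(-191 \right)} + 485377 = \left(-49 + 2 \left(-191\right)^{2}\right) + 485377 = \left(-49 + 2 \cdot 36481\right) + 485377 = \left(-49 + 72962\right) + 485377 = 72913 + 485377 = 558290$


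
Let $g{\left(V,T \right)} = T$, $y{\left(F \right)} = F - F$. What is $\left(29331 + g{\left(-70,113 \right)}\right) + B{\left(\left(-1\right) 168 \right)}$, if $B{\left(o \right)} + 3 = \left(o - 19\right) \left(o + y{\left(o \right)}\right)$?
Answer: $60857$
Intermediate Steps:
$y{\left(F \right)} = 0$
$B{\left(o \right)} = -3 + o \left(-19 + o\right)$ ($B{\left(o \right)} = -3 + \left(o - 19\right) \left(o + 0\right) = -3 + \left(-19 + o\right) o = -3 + o \left(-19 + o\right)$)
$\left(29331 + g{\left(-70,113 \right)}\right) + B{\left(\left(-1\right) 168 \right)} = \left(29331 + 113\right) - \left(3 - 28224 + 19 \left(-1\right) 168\right) = 29444 - \left(-3189 - 28224\right) = 29444 + \left(-3 + 28224 + 3192\right) = 29444 + 31413 = 60857$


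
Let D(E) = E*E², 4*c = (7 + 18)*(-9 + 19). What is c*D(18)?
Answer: 364500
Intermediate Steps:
c = 125/2 (c = ((7 + 18)*(-9 + 19))/4 = (25*10)/4 = (¼)*250 = 125/2 ≈ 62.500)
D(E) = E³
c*D(18) = (125/2)*18³ = (125/2)*5832 = 364500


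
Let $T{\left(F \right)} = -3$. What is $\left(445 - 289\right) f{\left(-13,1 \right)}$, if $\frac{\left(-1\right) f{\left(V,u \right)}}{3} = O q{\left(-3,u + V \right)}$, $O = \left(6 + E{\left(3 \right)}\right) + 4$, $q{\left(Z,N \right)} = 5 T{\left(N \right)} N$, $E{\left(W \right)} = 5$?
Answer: $-1263600$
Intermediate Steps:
$q{\left(Z,N \right)} = - 15 N$ ($q{\left(Z,N \right)} = 5 \left(-3\right) N = - 15 N$)
$O = 15$ ($O = \left(6 + 5\right) + 4 = 11 + 4 = 15$)
$f{\left(V,u \right)} = 675 V + 675 u$ ($f{\left(V,u \right)} = - 3 \cdot 15 \left(- 15 \left(u + V\right)\right) = - 3 \cdot 15 \left(- 15 \left(V + u\right)\right) = - 3 \cdot 15 \left(- 15 V - 15 u\right) = - 3 \left(- 225 V - 225 u\right) = 675 V + 675 u$)
$\left(445 - 289\right) f{\left(-13,1 \right)} = \left(445 - 289\right) \left(675 \left(-13\right) + 675 \cdot 1\right) = 156 \left(-8775 + 675\right) = 156 \left(-8100\right) = -1263600$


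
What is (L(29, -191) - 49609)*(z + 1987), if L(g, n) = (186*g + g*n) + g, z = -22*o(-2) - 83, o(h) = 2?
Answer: -92488500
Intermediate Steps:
z = -127 (z = -22*2 - 83 = -44 - 83 = -127)
L(g, n) = 187*g + g*n
(L(29, -191) - 49609)*(z + 1987) = (29*(187 - 191) - 49609)*(-127 + 1987) = (29*(-4) - 49609)*1860 = (-116 - 49609)*1860 = -49725*1860 = -92488500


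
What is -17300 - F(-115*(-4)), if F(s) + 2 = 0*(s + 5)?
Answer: -17298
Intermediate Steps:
F(s) = -2 (F(s) = -2 + 0*(s + 5) = -2 + 0*(5 + s) = -2 + 0 = -2)
-17300 - F(-115*(-4)) = -17300 - 1*(-2) = -17300 + 2 = -17298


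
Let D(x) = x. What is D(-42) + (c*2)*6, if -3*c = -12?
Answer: 6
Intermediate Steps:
c = 4 (c = -1/3*(-12) = 4)
D(-42) + (c*2)*6 = -42 + (4*2)*6 = -42 + 8*6 = -42 + 48 = 6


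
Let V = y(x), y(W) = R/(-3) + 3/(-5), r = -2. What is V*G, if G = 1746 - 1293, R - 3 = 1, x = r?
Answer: -4379/5 ≈ -875.80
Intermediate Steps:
x = -2
R = 4 (R = 3 + 1 = 4)
y(W) = -29/15 (y(W) = 4/(-3) + 3/(-5) = 4*(-⅓) + 3*(-⅕) = -4/3 - ⅗ = -29/15)
G = 453
V = -29/15 ≈ -1.9333
V*G = -29/15*453 = -4379/5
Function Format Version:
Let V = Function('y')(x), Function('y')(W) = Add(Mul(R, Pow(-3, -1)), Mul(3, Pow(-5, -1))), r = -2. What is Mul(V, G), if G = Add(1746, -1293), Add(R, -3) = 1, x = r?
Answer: Rational(-4379, 5) ≈ -875.80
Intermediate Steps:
x = -2
R = 4 (R = Add(3, 1) = 4)
Function('y')(W) = Rational(-29, 15) (Function('y')(W) = Add(Mul(4, Pow(-3, -1)), Mul(3, Pow(-5, -1))) = Add(Mul(4, Rational(-1, 3)), Mul(3, Rational(-1, 5))) = Add(Rational(-4, 3), Rational(-3, 5)) = Rational(-29, 15))
G = 453
V = Rational(-29, 15) ≈ -1.9333
Mul(V, G) = Mul(Rational(-29, 15), 453) = Rational(-4379, 5)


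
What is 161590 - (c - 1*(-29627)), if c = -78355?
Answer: 210318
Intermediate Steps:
161590 - (c - 1*(-29627)) = 161590 - (-78355 - 1*(-29627)) = 161590 - (-78355 + 29627) = 161590 - 1*(-48728) = 161590 + 48728 = 210318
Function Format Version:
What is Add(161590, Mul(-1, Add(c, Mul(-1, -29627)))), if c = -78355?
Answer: 210318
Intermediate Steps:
Add(161590, Mul(-1, Add(c, Mul(-1, -29627)))) = Add(161590, Mul(-1, Add(-78355, Mul(-1, -29627)))) = Add(161590, Mul(-1, Add(-78355, 29627))) = Add(161590, Mul(-1, -48728)) = Add(161590, 48728) = 210318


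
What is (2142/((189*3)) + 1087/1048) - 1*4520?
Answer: -42587225/9432 ≈ -4515.2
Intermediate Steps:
(2142/((189*3)) + 1087/1048) - 1*4520 = (2142/567 + 1087*(1/1048)) - 4520 = (2142*(1/567) + 1087/1048) - 4520 = (34/9 + 1087/1048) - 4520 = 45415/9432 - 4520 = -42587225/9432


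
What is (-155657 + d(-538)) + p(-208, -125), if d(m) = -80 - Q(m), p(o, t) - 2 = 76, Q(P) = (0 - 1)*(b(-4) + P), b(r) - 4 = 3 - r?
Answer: -156186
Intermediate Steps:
b(r) = 7 - r (b(r) = 4 + (3 - r) = 7 - r)
Q(P) = -11 - P (Q(P) = (0 - 1)*((7 - 1*(-4)) + P) = -((7 + 4) + P) = -(11 + P) = -11 - P)
p(o, t) = 78 (p(o, t) = 2 + 76 = 78)
d(m) = -69 + m (d(m) = -80 - (-11 - m) = -80 + (11 + m) = -69 + m)
(-155657 + d(-538)) + p(-208, -125) = (-155657 + (-69 - 538)) + 78 = (-155657 - 607) + 78 = -156264 + 78 = -156186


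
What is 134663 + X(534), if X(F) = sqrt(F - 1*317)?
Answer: 134663 + sqrt(217) ≈ 1.3468e+5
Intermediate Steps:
X(F) = sqrt(-317 + F) (X(F) = sqrt(F - 317) = sqrt(-317 + F))
134663 + X(534) = 134663 + sqrt(-317 + 534) = 134663 + sqrt(217)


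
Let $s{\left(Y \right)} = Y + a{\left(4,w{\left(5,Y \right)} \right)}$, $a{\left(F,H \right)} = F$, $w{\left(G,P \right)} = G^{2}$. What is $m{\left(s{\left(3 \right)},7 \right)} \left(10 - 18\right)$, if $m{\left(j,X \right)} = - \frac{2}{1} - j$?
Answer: $72$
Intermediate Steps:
$s{\left(Y \right)} = 4 + Y$ ($s{\left(Y \right)} = Y + 4 = 4 + Y$)
$m{\left(j,X \right)} = -2 - j$ ($m{\left(j,X \right)} = \left(-2\right) 1 - j = -2 - j$)
$m{\left(s{\left(3 \right)},7 \right)} \left(10 - 18\right) = \left(-2 - \left(4 + 3\right)\right) \left(10 - 18\right) = \left(-2 - 7\right) \left(-8\right) = \left(-9\right) \left(-8\right) = 72$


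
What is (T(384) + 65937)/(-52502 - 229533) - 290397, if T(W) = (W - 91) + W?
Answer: -81902184509/282035 ≈ -2.9040e+5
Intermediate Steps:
T(W) = -91 + 2*W (T(W) = (-91 + W) + W = -91 + 2*W)
(T(384) + 65937)/(-52502 - 229533) - 290397 = ((-91 + 2*384) + 65937)/(-52502 - 229533) - 290397 = ((-91 + 768) + 65937)/(-282035) - 290397 = (677 + 65937)*(-1/282035) - 290397 = 66614*(-1/282035) - 290397 = -66614/282035 - 290397 = -81902184509/282035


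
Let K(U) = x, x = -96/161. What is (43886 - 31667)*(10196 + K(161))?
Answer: 20056999740/161 ≈ 1.2458e+8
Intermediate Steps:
x = -96/161 (x = -96*1/161 = -96/161 ≈ -0.59627)
K(U) = -96/161
(43886 - 31667)*(10196 + K(161)) = (43886 - 31667)*(10196 - 96/161) = 12219*(1641460/161) = 20056999740/161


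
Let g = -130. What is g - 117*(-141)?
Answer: 16367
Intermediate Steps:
g - 117*(-141) = -130 - 117*(-141) = -130 + 16497 = 16367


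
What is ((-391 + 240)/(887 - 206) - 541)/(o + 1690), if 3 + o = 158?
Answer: -368572/1256445 ≈ -0.29334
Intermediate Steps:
o = 155 (o = -3 + 158 = 155)
((-391 + 240)/(887 - 206) - 541)/(o + 1690) = ((-391 + 240)/(887 - 206) - 541)/(155 + 1690) = (-151/681 - 541)/1845 = (-151*1/681 - 541)*(1/1845) = (-151/681 - 541)*(1/1845) = -368572/681*1/1845 = -368572/1256445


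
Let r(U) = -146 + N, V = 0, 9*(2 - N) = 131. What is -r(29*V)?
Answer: 1427/9 ≈ 158.56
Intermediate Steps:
N = -113/9 (N = 2 - ⅑*131 = 2 - 131/9 = -113/9 ≈ -12.556)
r(U) = -1427/9 (r(U) = -146 - 113/9 = -1427/9)
-r(29*V) = -1*(-1427/9) = 1427/9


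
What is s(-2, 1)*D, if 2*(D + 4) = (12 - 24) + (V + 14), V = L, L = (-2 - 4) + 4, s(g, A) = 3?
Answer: -12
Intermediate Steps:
L = -2 (L = -6 + 4 = -2)
V = -2
D = -4 (D = -4 + ((12 - 24) + (-2 + 14))/2 = -4 + (-12 + 12)/2 = -4 + (1/2)*0 = -4 + 0 = -4)
s(-2, 1)*D = 3*(-4) = -12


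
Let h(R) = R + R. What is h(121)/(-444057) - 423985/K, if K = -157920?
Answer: 12549019367/4675032096 ≈ 2.6843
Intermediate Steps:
h(R) = 2*R
h(121)/(-444057) - 423985/K = (2*121)/(-444057) - 423985/(-157920) = 242*(-1/444057) - 423985*(-1/157920) = -242/444057 + 84797/31584 = 12549019367/4675032096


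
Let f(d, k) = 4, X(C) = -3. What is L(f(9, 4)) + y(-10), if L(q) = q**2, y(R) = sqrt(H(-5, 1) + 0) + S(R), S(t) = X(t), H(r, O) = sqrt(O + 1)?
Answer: 13 + 2**(1/4) ≈ 14.189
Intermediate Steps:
H(r, O) = sqrt(1 + O)
S(t) = -3
y(R) = -3 + 2**(1/4) (y(R) = sqrt(sqrt(1 + 1) + 0) - 3 = sqrt(sqrt(2) + 0) - 3 = sqrt(sqrt(2)) - 3 = 2**(1/4) - 3 = -3 + 2**(1/4))
L(f(9, 4)) + y(-10) = 4**2 + (-3 + 2**(1/4)) = 16 + (-3 + 2**(1/4)) = 13 + 2**(1/4)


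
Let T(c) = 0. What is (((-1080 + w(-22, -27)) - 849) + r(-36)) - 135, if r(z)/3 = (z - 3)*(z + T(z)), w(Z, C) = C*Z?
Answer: 2742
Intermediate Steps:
r(z) = 3*z*(-3 + z) (r(z) = 3*((z - 3)*(z + 0)) = 3*((-3 + z)*z) = 3*(z*(-3 + z)) = 3*z*(-3 + z))
(((-1080 + w(-22, -27)) - 849) + r(-36)) - 135 = (((-1080 - 27*(-22)) - 849) + 3*(-36)*(-3 - 36)) - 135 = (((-1080 + 594) - 849) + 3*(-36)*(-39)) - 135 = ((-486 - 849) + 4212) - 135 = (-1335 + 4212) - 135 = 2877 - 135 = 2742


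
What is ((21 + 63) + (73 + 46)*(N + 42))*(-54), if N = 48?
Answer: -582876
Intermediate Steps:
((21 + 63) + (73 + 46)*(N + 42))*(-54) = ((21 + 63) + (73 + 46)*(48 + 42))*(-54) = (84 + 119*90)*(-54) = (84 + 10710)*(-54) = 10794*(-54) = -582876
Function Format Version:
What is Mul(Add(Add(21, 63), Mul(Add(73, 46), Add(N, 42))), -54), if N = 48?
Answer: -582876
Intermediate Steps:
Mul(Add(Add(21, 63), Mul(Add(73, 46), Add(N, 42))), -54) = Mul(Add(Add(21, 63), Mul(Add(73, 46), Add(48, 42))), -54) = Mul(Add(84, Mul(119, 90)), -54) = Mul(Add(84, 10710), -54) = Mul(10794, -54) = -582876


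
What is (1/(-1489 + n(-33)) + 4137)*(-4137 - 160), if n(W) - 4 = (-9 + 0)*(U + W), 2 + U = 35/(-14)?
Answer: -40797492661/2295 ≈ -1.7777e+7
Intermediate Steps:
U = -9/2 (U = -2 + 35/(-14) = -2 + 35*(-1/14) = -2 - 5/2 = -9/2 ≈ -4.5000)
n(W) = 89/2 - 9*W (n(W) = 4 + (-9 + 0)*(-9/2 + W) = 4 - 9*(-9/2 + W) = 4 + (81/2 - 9*W) = 89/2 - 9*W)
(1/(-1489 + n(-33)) + 4137)*(-4137 - 160) = (1/(-1489 + (89/2 - 9*(-33))) + 4137)*(-4137 - 160) = (1/(-1489 + (89/2 + 297)) + 4137)*(-4297) = (1/(-1489 + 683/2) + 4137)*(-4297) = (1/(-2295/2) + 4137)*(-4297) = (-2/2295 + 4137)*(-4297) = (9494413/2295)*(-4297) = -40797492661/2295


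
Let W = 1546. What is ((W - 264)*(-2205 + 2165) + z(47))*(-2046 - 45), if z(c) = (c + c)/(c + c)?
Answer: 107224389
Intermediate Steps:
z(c) = 1 (z(c) = (2*c)/((2*c)) = (2*c)*(1/(2*c)) = 1)
((W - 264)*(-2205 + 2165) + z(47))*(-2046 - 45) = ((1546 - 264)*(-2205 + 2165) + 1)*(-2046 - 45) = (1282*(-40) + 1)*(-2091) = (-51280 + 1)*(-2091) = -51279*(-2091) = 107224389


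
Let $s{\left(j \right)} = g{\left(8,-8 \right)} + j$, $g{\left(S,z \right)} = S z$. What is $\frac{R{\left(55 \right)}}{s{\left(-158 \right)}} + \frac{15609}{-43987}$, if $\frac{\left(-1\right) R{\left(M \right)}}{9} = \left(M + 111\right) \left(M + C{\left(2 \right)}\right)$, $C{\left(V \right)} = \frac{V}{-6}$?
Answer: $\frac{598173511}{1627519} \approx 367.54$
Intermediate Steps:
$C{\left(V \right)} = - \frac{V}{6}$ ($C{\left(V \right)} = V \left(- \frac{1}{6}\right) = - \frac{V}{6}$)
$R{\left(M \right)} = - 9 \left(111 + M\right) \left(- \frac{1}{3} + M\right)$ ($R{\left(M \right)} = - 9 \left(M + 111\right) \left(M - \frac{1}{3}\right) = - 9 \left(111 + M\right) \left(M - \frac{1}{3}\right) = - 9 \left(111 + M\right) \left(- \frac{1}{3} + M\right)$)
$s{\left(j \right)} = -64 + j$ ($s{\left(j \right)} = 8 \left(-8\right) + j = -64 + j$)
$\frac{R{\left(55 \right)}}{s{\left(-158 \right)}} + \frac{15609}{-43987} = \frac{333 - 54780 - 9 \cdot 55^{2}}{-64 - 158} + \frac{15609}{-43987} = \frac{333 - 54780 - 27225}{-222} + 15609 \left(- \frac{1}{43987}\right) = \left(333 - 54780 - 27225\right) \left(- \frac{1}{222}\right) - \frac{15609}{43987} = \left(-81672\right) \left(- \frac{1}{222}\right) - \frac{15609}{43987} = \frac{13612}{37} - \frac{15609}{43987} = \frac{598173511}{1627519}$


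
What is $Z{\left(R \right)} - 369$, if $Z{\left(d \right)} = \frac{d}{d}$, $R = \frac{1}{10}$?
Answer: $-368$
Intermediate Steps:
$R = \frac{1}{10} \approx 0.1$
$Z{\left(d \right)} = 1$
$Z{\left(R \right)} - 369 = 1 - 369 = -368$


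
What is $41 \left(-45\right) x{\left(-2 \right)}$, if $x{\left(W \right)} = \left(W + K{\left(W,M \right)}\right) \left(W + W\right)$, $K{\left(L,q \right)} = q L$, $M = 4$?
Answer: $-73800$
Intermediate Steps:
$K{\left(L,q \right)} = L q$
$x{\left(W \right)} = 10 W^{2}$ ($x{\left(W \right)} = \left(W + W 4\right) \left(W + W\right) = \left(W + 4 W\right) 2 W = 5 W 2 W = 10 W^{2}$)
$41 \left(-45\right) x{\left(-2 \right)} = 41 \left(-45\right) 10 \left(-2\right)^{2} = - 1845 \cdot 10 \cdot 4 = \left(-1845\right) 40 = -73800$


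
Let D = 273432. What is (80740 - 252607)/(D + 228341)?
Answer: -171867/501773 ≈ -0.34252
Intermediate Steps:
(80740 - 252607)/(D + 228341) = (80740 - 252607)/(273432 + 228341) = -171867/501773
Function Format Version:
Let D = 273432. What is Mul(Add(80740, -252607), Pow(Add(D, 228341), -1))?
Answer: Rational(-171867, 501773) ≈ -0.34252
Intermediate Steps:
Mul(Add(80740, -252607), Pow(Add(D, 228341), -1)) = Mul(Add(80740, -252607), Pow(Add(273432, 228341), -1)) = Mul(-171867, Pow(501773, -1)) = Mul(-171867, Rational(1, 501773)) = Rational(-171867, 501773)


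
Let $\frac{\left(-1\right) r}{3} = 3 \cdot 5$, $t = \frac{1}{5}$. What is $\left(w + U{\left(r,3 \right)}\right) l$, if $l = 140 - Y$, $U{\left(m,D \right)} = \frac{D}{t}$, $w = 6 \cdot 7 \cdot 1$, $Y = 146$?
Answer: $-342$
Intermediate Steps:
$t = \frac{1}{5} \approx 0.2$
$r = -45$ ($r = - 3 \cdot 3 \cdot 5 = \left(-3\right) 15 = -45$)
$w = 42$ ($w = 42 \cdot 1 = 42$)
$U{\left(m,D \right)} = 5 D$ ($U{\left(m,D \right)} = D \frac{1}{\frac{1}{5}} = D 5 = 5 D$)
$l = -6$ ($l = 140 - 146 = -6$)
$\left(w + U{\left(r,3 \right)}\right) l = \left(42 + 5 \cdot 3\right) \left(-6\right) = \left(42 + 15\right) \left(-6\right) = 57 \left(-6\right) = -342$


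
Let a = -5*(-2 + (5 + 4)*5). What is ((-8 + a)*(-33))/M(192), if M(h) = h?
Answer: 2453/64 ≈ 38.328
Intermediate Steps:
a = -215 (a = -5*(-2 + 9*5) = -5*(-2 + 45) = -5*43 = -215)
((-8 + a)*(-33))/M(192) = ((-8 - 215)*(-33))/192 = -223*(-33)*(1/192) = 7359*(1/192) = 2453/64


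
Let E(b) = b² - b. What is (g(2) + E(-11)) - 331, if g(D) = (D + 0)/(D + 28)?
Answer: -2984/15 ≈ -198.93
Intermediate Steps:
g(D) = D/(28 + D)
(g(2) + E(-11)) - 331 = (2/(28 + 2) - 11*(-1 - 11)) - 331 = (2/30 - 11*(-12)) - 331 = (2*(1/30) + 132) - 331 = (1/15 + 132) - 331 = 1981/15 - 331 = -2984/15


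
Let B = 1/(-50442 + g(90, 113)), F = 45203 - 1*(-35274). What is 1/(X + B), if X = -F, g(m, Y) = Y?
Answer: -50329/4050326934 ≈ -1.2426e-5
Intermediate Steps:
F = 80477 (F = 45203 + 35274 = 80477)
X = -80477 (X = -1*80477 = -80477)
B = -1/50329 (B = 1/(-50442 + 113) = 1/(-50329) = -1/50329 ≈ -1.9869e-5)
1/(X + B) = 1/(-80477 - 1/50329) = 1/(-4050326934/50329) = -50329/4050326934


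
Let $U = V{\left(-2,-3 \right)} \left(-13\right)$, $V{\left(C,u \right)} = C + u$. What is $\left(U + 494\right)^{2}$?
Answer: $312481$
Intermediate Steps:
$U = 65$ ($U = \left(-2 - 3\right) \left(-13\right) = \left(-5\right) \left(-13\right) = 65$)
$\left(U + 494\right)^{2} = \left(65 + 494\right)^{2} = 559^{2} = 312481$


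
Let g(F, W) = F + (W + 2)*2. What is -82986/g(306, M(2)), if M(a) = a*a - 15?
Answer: -13831/48 ≈ -288.15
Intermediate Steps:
M(a) = -15 + a**2 (M(a) = a**2 - 15 = -15 + a**2)
g(F, W) = 4 + F + 2*W (g(F, W) = F + (2 + W)*2 = F + (4 + 2*W) = 4 + F + 2*W)
-82986/g(306, M(2)) = -82986/(4 + 306 + 2*(-15 + 2**2)) = -82986/(4 + 306 + 2*(-15 + 4)) = -82986/(4 + 306 + 2*(-11)) = -82986/(4 + 306 - 22) = -82986/288 = -82986*1/288 = -13831/48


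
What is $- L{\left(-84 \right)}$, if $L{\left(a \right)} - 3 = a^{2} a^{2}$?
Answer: $-49787139$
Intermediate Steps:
$L{\left(a \right)} = 3 + a^{4}$ ($L{\left(a \right)} = 3 + a^{2} a^{2} = 3 + a^{4}$)
$- L{\left(-84 \right)} = - (3 + \left(-84\right)^{4}) = - (3 + 49787136) = \left(-1\right) 49787139 = -49787139$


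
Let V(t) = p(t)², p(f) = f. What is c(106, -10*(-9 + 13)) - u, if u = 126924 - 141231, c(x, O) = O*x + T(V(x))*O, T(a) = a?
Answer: -439373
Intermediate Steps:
V(t) = t²
c(x, O) = O*x + O*x² (c(x, O) = O*x + x²*O = O*x + O*x²)
u = -14307
c(106, -10*(-9 + 13)) - u = -10*(-9 + 13)*106*(1 + 106) - 1*(-14307) = -10*4*106*107 + 14307 = -40*106*107 + 14307 = -453680 + 14307 = -439373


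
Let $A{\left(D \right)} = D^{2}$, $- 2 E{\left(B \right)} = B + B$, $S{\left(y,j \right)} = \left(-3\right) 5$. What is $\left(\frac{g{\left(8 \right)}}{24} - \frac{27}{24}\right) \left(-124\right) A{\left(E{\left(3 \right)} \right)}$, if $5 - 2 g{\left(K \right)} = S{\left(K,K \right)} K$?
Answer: $- \frac{6603}{4} \approx -1650.8$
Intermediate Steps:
$S{\left(y,j \right)} = -15$
$g{\left(K \right)} = \frac{5}{2} + \frac{15 K}{2}$ ($g{\left(K \right)} = \frac{5}{2} - \frac{\left(-15\right) K}{2} = \frac{5}{2} + \frac{15 K}{2}$)
$E{\left(B \right)} = - B$ ($E{\left(B \right)} = - \frac{B + B}{2} = - \frac{2 B}{2} = - B$)
$\left(\frac{g{\left(8 \right)}}{24} - \frac{27}{24}\right) \left(-124\right) A{\left(E{\left(3 \right)} \right)} = \left(\frac{\frac{5}{2} + \frac{15}{2} \cdot 8}{24} - \frac{27}{24}\right) \left(-124\right) \left(\left(-1\right) 3\right)^{2} = \left(\left(\frac{5}{2} + 60\right) \frac{1}{24} - \frac{9}{8}\right) \left(-124\right) \left(-3\right)^{2} = \left(\frac{125}{2} \cdot \frac{1}{24} - \frac{9}{8}\right) \left(-124\right) 9 = \left(\frac{125}{48} - \frac{9}{8}\right) \left(-124\right) 9 = \frac{71}{48} \left(-124\right) 9 = \left(- \frac{2201}{12}\right) 9 = - \frac{6603}{4}$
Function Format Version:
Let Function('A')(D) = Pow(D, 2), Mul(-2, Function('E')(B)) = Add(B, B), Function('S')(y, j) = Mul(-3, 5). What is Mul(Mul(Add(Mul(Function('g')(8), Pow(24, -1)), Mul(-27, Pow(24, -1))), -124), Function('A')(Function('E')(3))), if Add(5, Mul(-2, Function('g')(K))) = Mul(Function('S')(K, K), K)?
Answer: Rational(-6603, 4) ≈ -1650.8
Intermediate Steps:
Function('S')(y, j) = -15
Function('g')(K) = Add(Rational(5, 2), Mul(Rational(15, 2), K)) (Function('g')(K) = Add(Rational(5, 2), Mul(Rational(-1, 2), Mul(-15, K))) = Add(Rational(5, 2), Mul(Rational(15, 2), K)))
Function('E')(B) = Mul(-1, B) (Function('E')(B) = Mul(Rational(-1, 2), Add(B, B)) = Mul(Rational(-1, 2), Mul(2, B)) = Mul(-1, B))
Mul(Mul(Add(Mul(Function('g')(8), Pow(24, -1)), Mul(-27, Pow(24, -1))), -124), Function('A')(Function('E')(3))) = Mul(Mul(Add(Mul(Add(Rational(5, 2), Mul(Rational(15, 2), 8)), Pow(24, -1)), Mul(-27, Pow(24, -1))), -124), Pow(Mul(-1, 3), 2)) = Mul(Mul(Add(Mul(Add(Rational(5, 2), 60), Rational(1, 24)), Mul(-27, Rational(1, 24))), -124), Pow(-3, 2)) = Mul(Mul(Add(Mul(Rational(125, 2), Rational(1, 24)), Rational(-9, 8)), -124), 9) = Mul(Mul(Add(Rational(125, 48), Rational(-9, 8)), -124), 9) = Mul(Mul(Rational(71, 48), -124), 9) = Mul(Rational(-2201, 12), 9) = Rational(-6603, 4)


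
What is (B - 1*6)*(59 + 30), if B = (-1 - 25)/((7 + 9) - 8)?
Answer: -3293/4 ≈ -823.25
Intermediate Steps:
B = -13/4 (B = -26/(16 - 8) = -26/8 = -26*⅛ = -13/4 ≈ -3.2500)
(B - 1*6)*(59 + 30) = (-13/4 - 1*6)*(59 + 30) = (-13/4 - 6)*89 = -37/4*89 = -3293/4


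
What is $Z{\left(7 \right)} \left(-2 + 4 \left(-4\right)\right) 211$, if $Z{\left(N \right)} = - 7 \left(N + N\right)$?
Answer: $372204$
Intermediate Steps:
$Z{\left(N \right)} = - 14 N$ ($Z{\left(N \right)} = - 7 \cdot 2 N = - 14 N$)
$Z{\left(7 \right)} \left(-2 + 4 \left(-4\right)\right) 211 = \left(-14\right) 7 \left(-2 + 4 \left(-4\right)\right) 211 = - 98 \left(-2 - 16\right) 211 = - 98 \left(\left(-18\right) 211\right) = \left(-98\right) \left(-3798\right) = 372204$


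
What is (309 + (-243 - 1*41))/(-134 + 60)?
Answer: -25/74 ≈ -0.33784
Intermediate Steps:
(309 + (-243 - 1*41))/(-134 + 60) = (309 + (-243 - 41))/(-74) = (309 - 284)*(-1/74) = 25*(-1/74) = -25/74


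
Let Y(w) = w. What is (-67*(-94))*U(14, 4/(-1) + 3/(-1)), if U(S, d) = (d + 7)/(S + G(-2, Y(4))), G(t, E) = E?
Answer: 0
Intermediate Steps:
U(S, d) = (7 + d)/(4 + S) (U(S, d) = (d + 7)/(S + 4) = (7 + d)/(4 + S))
(-67*(-94))*U(14, 4/(-1) + 3/(-1)) = (-67*(-94))*((7 + (4/(-1) + 3/(-1)))/(4 + 14)) = 6298*((7 + (4*(-1) + 3*(-1)))/18) = 6298*((7 + (-4 - 3))/18) = 6298*((7 - 7)/18) = 6298*((1/18)*0) = 6298*0 = 0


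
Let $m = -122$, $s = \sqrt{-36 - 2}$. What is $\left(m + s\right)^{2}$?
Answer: $\left(122 - i \sqrt{38}\right)^{2} \approx 14846.0 - 1504.1 i$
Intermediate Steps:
$s = i \sqrt{38}$ ($s = \sqrt{-38} = i \sqrt{38} \approx 6.1644 i$)
$\left(m + s\right)^{2} = \left(-122 + i \sqrt{38}\right)^{2}$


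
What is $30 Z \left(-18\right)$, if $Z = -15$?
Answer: $8100$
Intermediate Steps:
$30 Z \left(-18\right) = 30 \left(-15\right) \left(-18\right) = \left(-450\right) \left(-18\right) = 8100$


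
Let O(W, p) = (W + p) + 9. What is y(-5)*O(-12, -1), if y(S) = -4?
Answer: 16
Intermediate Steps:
O(W, p) = 9 + W + p
y(-5)*O(-12, -1) = -4*(9 - 12 - 1) = -4*(-4) = 16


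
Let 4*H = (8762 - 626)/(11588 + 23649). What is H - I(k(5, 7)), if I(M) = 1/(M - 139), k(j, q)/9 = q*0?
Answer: 317963/4897943 ≈ 0.064918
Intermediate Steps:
k(j, q) = 0 (k(j, q) = 9*(q*0) = 9*0 = 0)
H = 2034/35237 (H = ((8762 - 626)/(11588 + 23649))/4 = (8136/35237)/4 = (8136*(1/35237))/4 = (¼)*(8136/35237) = 2034/35237 ≈ 0.057723)
I(M) = 1/(-139 + M)
H - I(k(5, 7)) = 2034/35237 - 1/(-139 + 0) = 2034/35237 - 1/(-139) = 2034/35237 - 1*(-1/139) = 2034/35237 + 1/139 = 317963/4897943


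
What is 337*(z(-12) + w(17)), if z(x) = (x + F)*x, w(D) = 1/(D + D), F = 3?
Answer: 1237801/34 ≈ 36406.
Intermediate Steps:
w(D) = 1/(2*D)
z(x) = x*(3 + x) (z(x) = (x + 3)*x = (3 + x)*x = x*(3 + x))
337*(z(-12) + w(17)) = 337*(-12*(3 - 12) + (½)/17) = 337*(-12*(-9) + (½)*(1/17)) = 337*(108 + 1/34) = 337*(3673/34) = 1237801/34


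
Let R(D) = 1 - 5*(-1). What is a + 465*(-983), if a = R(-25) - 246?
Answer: -457335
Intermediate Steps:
R(D) = 6 (R(D) = 1 + 5 = 6)
a = -240 (a = 6 - 246 = -240)
a + 465*(-983) = -240 + 465*(-983) = -240 - 457095 = -457335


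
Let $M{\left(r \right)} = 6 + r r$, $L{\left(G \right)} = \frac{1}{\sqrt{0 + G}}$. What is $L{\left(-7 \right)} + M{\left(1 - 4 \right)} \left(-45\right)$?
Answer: $-675 - \frac{i \sqrt{7}}{7} \approx -675.0 - 0.37796 i$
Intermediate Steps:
$L{\left(G \right)} = \frac{1}{\sqrt{G}}$
$M{\left(r \right)} = 6 + r^{2}$
$L{\left(-7 \right)} + M{\left(1 - 4 \right)} \left(-45\right) = \frac{1}{\sqrt{-7}} + \left(6 + \left(1 - 4\right)^{2}\right) \left(-45\right) = - \frac{i \sqrt{7}}{7} + \left(6 + \left(1 - 4\right)^{2}\right) \left(-45\right) = - \frac{i \sqrt{7}}{7} + \left(6 + \left(-3\right)^{2}\right) \left(-45\right) = - \frac{i \sqrt{7}}{7} + \left(6 + 9\right) \left(-45\right) = - \frac{i \sqrt{7}}{7} + 15 \left(-45\right) = - \frac{i \sqrt{7}}{7} - 675 = -675 - \frac{i \sqrt{7}}{7}$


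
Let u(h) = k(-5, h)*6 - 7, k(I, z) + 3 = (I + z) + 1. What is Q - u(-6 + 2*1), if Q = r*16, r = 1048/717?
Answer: 69109/717 ≈ 96.386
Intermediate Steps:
r = 1048/717 (r = 1048*(1/717) = 1048/717 ≈ 1.4616)
k(I, z) = -2 + I + z (k(I, z) = -3 + ((I + z) + 1) = -3 + (1 + I + z) = -2 + I + z)
Q = 16768/717 (Q = (1048/717)*16 = 16768/717 ≈ 23.386)
u(h) = -49 + 6*h (u(h) = (-2 - 5 + h)*6 - 7 = (-7 + h)*6 - 7 = (-42 + 6*h) - 7 = -49 + 6*h)
Q - u(-6 + 2*1) = 16768/717 - (-49 + 6*(-6 + 2*1)) = 16768/717 - (-49 + 6*(-6 + 2)) = 16768/717 - (-49 + 6*(-4)) = 16768/717 - (-49 - 24) = 16768/717 - 1*(-73) = 16768/717 + 73 = 69109/717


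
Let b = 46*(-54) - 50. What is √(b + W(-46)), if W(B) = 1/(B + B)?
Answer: I*√5361967/46 ≈ 50.339*I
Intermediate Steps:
b = -2534 (b = -2484 - 50 = -2534)
W(B) = 1/(2*B)
√(b + W(-46)) = √(-2534 + (½)/(-46)) = √(-2534 + (½)*(-1/46)) = √(-2534 - 1/92) = √(-233129/92) = I*√5361967/46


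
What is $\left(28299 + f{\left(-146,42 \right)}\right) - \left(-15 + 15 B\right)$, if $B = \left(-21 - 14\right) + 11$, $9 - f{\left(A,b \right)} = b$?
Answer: $28641$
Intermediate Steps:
$f{\left(A,b \right)} = 9 - b$
$B = -24$ ($B = -35 + 11 = -24$)
$\left(28299 + f{\left(-146,42 \right)}\right) - \left(-15 + 15 B\right) = \left(28299 + \left(9 - 42\right)\right) + \left(\left(-15\right) \left(-24\right) + 15\right) = \left(28299 + \left(9 - 42\right)\right) + \left(360 + 15\right) = \left(28299 - 33\right) + 375 = 28266 + 375 = 28641$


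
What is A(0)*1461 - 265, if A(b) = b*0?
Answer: -265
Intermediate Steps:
A(b) = 0
A(0)*1461 - 265 = 0*1461 - 265 = 0 - 265 = -265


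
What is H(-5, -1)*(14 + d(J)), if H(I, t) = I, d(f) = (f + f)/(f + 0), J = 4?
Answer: -80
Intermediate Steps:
d(f) = 2 (d(f) = (2*f)/f = 2)
H(-5, -1)*(14 + d(J)) = -5*(14 + 2) = -5*16 = -80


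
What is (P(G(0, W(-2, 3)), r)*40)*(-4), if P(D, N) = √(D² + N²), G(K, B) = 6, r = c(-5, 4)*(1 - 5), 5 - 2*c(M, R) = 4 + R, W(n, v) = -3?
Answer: -960*√2 ≈ -1357.6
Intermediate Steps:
c(M, R) = ½ - R/2 (c(M, R) = 5/2 - (4 + R)/2 = 5/2 + (-2 - R/2) = ½ - R/2)
r = 6 (r = (½ - ½*4)*(1 - 5) = (½ - 2)*(-4) = -3/2*(-4) = 6)
(P(G(0, W(-2, 3)), r)*40)*(-4) = (√(6² + 6²)*40)*(-4) = (√(36 + 36)*40)*(-4) = (√72*40)*(-4) = ((6*√2)*40)*(-4) = (240*√2)*(-4) = -960*√2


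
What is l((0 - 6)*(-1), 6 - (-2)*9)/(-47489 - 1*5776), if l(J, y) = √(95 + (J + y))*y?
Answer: -8*√5/3551 ≈ -0.0050376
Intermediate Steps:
l(J, y) = y*√(95 + J + y) (l(J, y) = √(95 + J + y)*y = y*√(95 + J + y))
l((0 - 6)*(-1), 6 - (-2)*9)/(-47489 - 1*5776) = ((6 - (-2)*9)*√(95 + (0 - 6)*(-1) + (6 - (-2)*9)))/(-47489 - 1*5776) = ((6 - 2*(-9))*√(95 - 6*(-1) + (6 - 2*(-9))))/(-47489 - 5776) = ((6 + 18)*√(95 + 6 + (6 + 18)))/(-53265) = (24*√(95 + 6 + 24))*(-1/53265) = (24*√125)*(-1/53265) = (24*(5*√5))*(-1/53265) = (120*√5)*(-1/53265) = -8*√5/3551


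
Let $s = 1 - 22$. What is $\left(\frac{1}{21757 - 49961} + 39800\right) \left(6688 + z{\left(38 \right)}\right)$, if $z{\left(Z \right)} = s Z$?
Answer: $\frac{3305819041055}{14102} \approx 2.3442 \cdot 10^{8}$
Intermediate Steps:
$s = -21$
$z{\left(Z \right)} = - 21 Z$
$\left(\frac{1}{21757 - 49961} + 39800\right) \left(6688 + z{\left(38 \right)}\right) = \left(\frac{1}{21757 - 49961} + 39800\right) \left(6688 - 798\right) = \left(\frac{1}{-28204} + 39800\right) \left(6688 - 798\right) = \left(- \frac{1}{28204} + 39800\right) 5890 = \frac{1122519199}{28204} \cdot 5890 = \frac{3305819041055}{14102}$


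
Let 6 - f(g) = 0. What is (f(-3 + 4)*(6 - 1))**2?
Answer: 900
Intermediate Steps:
f(g) = 6 (f(g) = 6 - 1*0 = 6 + 0 = 6)
(f(-3 + 4)*(6 - 1))**2 = (6*(6 - 1))**2 = (6*5)**2 = 30**2 = 900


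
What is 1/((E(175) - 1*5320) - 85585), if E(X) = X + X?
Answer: -1/90555 ≈ -1.1043e-5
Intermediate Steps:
E(X) = 2*X
1/((E(175) - 1*5320) - 85585) = 1/((2*175 - 1*5320) - 85585) = 1/((350 - 5320) - 85585) = 1/(-4970 - 85585) = 1/(-90555) = -1/90555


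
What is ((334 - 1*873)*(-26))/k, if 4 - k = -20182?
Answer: 7007/10093 ≈ 0.69424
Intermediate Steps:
k = 20186 (k = 4 - 1*(-20182) = 4 + 20182 = 20186)
((334 - 1*873)*(-26))/k = ((334 - 1*873)*(-26))/20186 = ((334 - 873)*(-26))*(1/20186) = -539*(-26)*(1/20186) = 14014*(1/20186) = 7007/10093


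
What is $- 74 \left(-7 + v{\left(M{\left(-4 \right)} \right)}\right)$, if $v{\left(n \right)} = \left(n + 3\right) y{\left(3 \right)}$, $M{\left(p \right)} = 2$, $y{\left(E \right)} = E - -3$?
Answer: $-1702$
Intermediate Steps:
$y{\left(E \right)} = 3 + E$ ($y{\left(E \right)} = E + 3 = 3 + E$)
$v{\left(n \right)} = 18 + 6 n$ ($v{\left(n \right)} = \left(n + 3\right) \left(3 + 3\right) = \left(3 + n\right) 6 = 18 + 6 n$)
$- 74 \left(-7 + v{\left(M{\left(-4 \right)} \right)}\right) = - 74 \left(-7 + \left(18 + 6 \cdot 2\right)\right) = - 74 \left(-7 + \left(18 + 12\right)\right) = - 74 \left(-7 + 30\right) = \left(-74\right) 23 = -1702$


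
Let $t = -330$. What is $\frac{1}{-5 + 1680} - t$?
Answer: $\frac{552751}{1675} \approx 330.0$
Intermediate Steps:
$\frac{1}{-5 + 1680} - t = \frac{1}{-5 + 1680} - -330 = \frac{1}{1675} + 330 = \frac{552751}{1675}$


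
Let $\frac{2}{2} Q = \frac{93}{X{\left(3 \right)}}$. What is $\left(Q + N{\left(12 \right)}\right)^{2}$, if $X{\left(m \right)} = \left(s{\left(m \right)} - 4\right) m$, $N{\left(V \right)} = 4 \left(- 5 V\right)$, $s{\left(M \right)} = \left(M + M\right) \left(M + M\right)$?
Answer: $\frac{58507201}{1024} \approx 57136.0$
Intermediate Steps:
$s{\left(M \right)} = 4 M^{2}$ ($s{\left(M \right)} = 2 M 2 M = 4 M^{2}$)
$N{\left(V \right)} = - 20 V$
$X{\left(m \right)} = m \left(-4 + 4 m^{2}\right)$ ($X{\left(m \right)} = \left(4 m^{2} - 4\right) m = \left(-4 + 4 m^{2}\right) m = m \left(-4 + 4 m^{2}\right)$)
$Q = \frac{31}{32}$ ($Q = \frac{93}{4 \cdot 3 \left(-1 + 3^{2}\right)} = \frac{93}{4 \cdot 3 \left(-1 + 9\right)} = \frac{93}{4 \cdot 3 \cdot 8} = \frac{93}{96} = 93 \cdot \frac{1}{96} = \frac{31}{32} \approx 0.96875$)
$\left(Q + N{\left(12 \right)}\right)^{2} = \left(\frac{31}{32} - 240\right)^{2} = \left(- \frac{7649}{32}\right)^{2} = \frac{58507201}{1024}$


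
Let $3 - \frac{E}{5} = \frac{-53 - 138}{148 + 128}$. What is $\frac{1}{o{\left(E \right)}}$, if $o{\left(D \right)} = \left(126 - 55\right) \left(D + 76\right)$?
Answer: $\frac{276}{1851041} \approx 0.00014911$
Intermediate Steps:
$E = \frac{5095}{276}$ ($E = 15 - 5 \frac{-53 - 138}{148 + 128} = 15 - 5 \left(- \frac{191}{276}\right) = 15 - 5 \left(\left(-191\right) \frac{1}{276}\right) = 15 - - \frac{955}{276} = 15 + \frac{955}{276} = \frac{5095}{276} \approx 18.46$)
$o{\left(D \right)} = 5396 + 71 D$ ($o{\left(D \right)} = 71 \left(76 + D\right) = 5396 + 71 D$)
$\frac{1}{o{\left(E \right)}} = \frac{1}{5396 + 71 \cdot \frac{5095}{276}} = \frac{1}{5396 + \frac{361745}{276}} = \frac{1}{\frac{1851041}{276}} = \frac{276}{1851041}$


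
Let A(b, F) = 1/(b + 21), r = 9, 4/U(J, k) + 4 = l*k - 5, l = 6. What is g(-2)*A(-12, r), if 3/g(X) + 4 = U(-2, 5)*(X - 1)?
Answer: -7/96 ≈ -0.072917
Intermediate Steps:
U(J, k) = 4/(-9 + 6*k) (U(J, k) = 4/(-4 + (6*k - 5)) = 4/(-4 + (-5 + 6*k)) = 4/(-9 + 6*k))
A(b, F) = 1/(21 + b)
g(X) = 3/(-88/21 + 4*X/21) (g(X) = 3/(-4 + (4/(3*(-3 + 2*5)))*(X - 1)) = 3/(-4 + (4/(3*(-3 + 10)))*(-1 + X)) = 3/(-4 + ((4/3)/7)*(-1 + X)) = 3/(-4 + ((4/3)*(1/7))*(-1 + X)) = 3/(-4 + 4*(-1 + X)/21) = 3/(-4 + (-4/21 + 4*X/21)) = 3/(-88/21 + 4*X/21))
g(-2)*A(-12, r) = (63/(4*(-22 - 2)))/(21 - 12) = ((63/4)/(-24))/9 = ((63/4)*(-1/24))*(1/9) = -21/32*1/9 = -7/96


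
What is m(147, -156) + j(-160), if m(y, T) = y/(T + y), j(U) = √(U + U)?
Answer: -49/3 + 8*I*√5 ≈ -16.333 + 17.889*I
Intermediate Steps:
j(U) = √2*√U (j(U) = √(2*U) = √2*√U)
m(y, T) = y/(T + y)
m(147, -156) + j(-160) = 147/(-156 + 147) + √2*√(-160) = 147/(-9) + √2*(4*I*√10) = 147*(-⅑) + 8*I*√5 = -49/3 + 8*I*√5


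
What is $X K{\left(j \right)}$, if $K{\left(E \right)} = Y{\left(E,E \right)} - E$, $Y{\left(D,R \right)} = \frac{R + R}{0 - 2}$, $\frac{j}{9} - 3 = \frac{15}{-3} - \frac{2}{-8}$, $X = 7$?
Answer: $\frac{441}{2} \approx 220.5$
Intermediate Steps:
$j = - \frac{63}{4}$ ($j = 27 + 9 \left(\frac{15}{-3} - \frac{2}{-8}\right) = 27 + 9 \left(15 \left(- \frac{1}{3}\right) - - \frac{1}{4}\right) = 27 + 9 \left(-5 + \frac{1}{4}\right) = 27 + 9 \left(- \frac{19}{4}\right) = 27 - \frac{171}{4} = - \frac{63}{4} \approx -15.75$)
$Y{\left(D,R \right)} = - R$ ($Y{\left(D,R \right)} = \frac{2 R}{-2} = 2 R \left(- \frac{1}{2}\right) = - R$)
$K{\left(E \right)} = - 2 E$ ($K{\left(E \right)} = - E - E = - 2 E$)
$X K{\left(j \right)} = 7 \left(\left(-2\right) \left(- \frac{63}{4}\right)\right) = 7 \cdot \frac{63}{2} = \frac{441}{2}$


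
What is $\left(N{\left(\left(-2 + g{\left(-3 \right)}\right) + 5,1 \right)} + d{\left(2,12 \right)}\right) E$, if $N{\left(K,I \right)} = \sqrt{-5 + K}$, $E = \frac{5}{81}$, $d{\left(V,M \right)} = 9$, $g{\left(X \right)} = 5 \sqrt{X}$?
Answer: $\frac{5}{9} + \frac{5 \sqrt{-2 + 5 i \sqrt{3}}}{81} \approx 0.67011 + 0.14403 i$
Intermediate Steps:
$E = \frac{5}{81}$ ($E = 5 \cdot \frac{1}{81} = \frac{5}{81} \approx 0.061728$)
$\left(N{\left(\left(-2 + g{\left(-3 \right)}\right) + 5,1 \right)} + d{\left(2,12 \right)}\right) E = \left(\sqrt{-5 + \left(\left(-2 + 5 \sqrt{-3}\right) + 5\right)} + 9\right) \frac{5}{81} = \left(\sqrt{-5 + \left(\left(-2 + 5 i \sqrt{3}\right) + 5\right)} + 9\right) \frac{5}{81} = \left(\sqrt{-5 + \left(3 + 5 i \sqrt{3}\right)} + 9\right) \frac{5}{81} = \left(\sqrt{-2 + 5 i \sqrt{3}} + 9\right) \frac{5}{81} = \left(9 + \sqrt{-2 + 5 i \sqrt{3}}\right) \frac{5}{81} = \frac{5}{9} + \frac{5 \sqrt{-2 + 5 i \sqrt{3}}}{81}$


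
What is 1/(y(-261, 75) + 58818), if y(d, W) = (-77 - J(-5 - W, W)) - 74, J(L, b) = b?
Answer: 1/58592 ≈ 1.7067e-5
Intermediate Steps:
y(d, W) = -151 - W (y(d, W) = (-77 - W) - 74 = -151 - W)
1/(y(-261, 75) + 58818) = 1/((-151 - 1*75) + 58818) = 1/((-151 - 75) + 58818) = 1/(-226 + 58818) = 1/58592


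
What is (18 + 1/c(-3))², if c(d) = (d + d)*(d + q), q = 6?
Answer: 104329/324 ≈ 322.00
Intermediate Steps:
c(d) = 2*d*(6 + d) (c(d) = (d + d)*(d + 6) = (2*d)*(6 + d) = 2*d*(6 + d))
(18 + 1/c(-3))² = (18 + 1/(2*(-3)*(6 - 3)))² = (18 + 1/(2*(-3)*3))² = (18 + 1/(-18))² = (18 - 1/18)² = (323/18)² = 104329/324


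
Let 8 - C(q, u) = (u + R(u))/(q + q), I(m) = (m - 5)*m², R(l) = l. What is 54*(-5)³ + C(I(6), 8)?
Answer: -60680/9 ≈ -6742.2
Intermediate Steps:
I(m) = m²*(-5 + m) (I(m) = (-5 + m)*m² = m²*(-5 + m))
C(q, u) = 8 - u/q (C(q, u) = 8 - (u + u)/(q + q) = 8 - 2*u/(2*q) = 8 - 2*u*1/(2*q) = 8 - u/q)
54*(-5)³ + C(I(6), 8) = 54*(-5)³ + (8 - 1*8/6²*(-5 + 6)) = 54*(-125) + (8 - 1*8/36*1) = -6750 + (8 - 1*8/36) = -6750 + (8 - 1*8*1/36) = -6750 + (8 - 2/9) = -6750 + 70/9 = -60680/9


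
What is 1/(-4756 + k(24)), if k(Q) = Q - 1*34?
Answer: -1/4766 ≈ -0.00020982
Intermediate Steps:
k(Q) = -34 + Q (k(Q) = Q - 34 = -34 + Q)
1/(-4756 + k(24)) = 1/(-4756 + (-34 + 24)) = 1/(-4756 - 10) = 1/(-4766) = -1/4766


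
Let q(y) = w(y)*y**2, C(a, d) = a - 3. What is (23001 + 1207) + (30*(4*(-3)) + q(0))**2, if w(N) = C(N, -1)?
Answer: 153808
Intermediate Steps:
C(a, d) = -3 + a
w(N) = -3 + N
q(y) = y**2*(-3 + y) (q(y) = (-3 + y)*y**2 = y**2*(-3 + y))
(23001 + 1207) + (30*(4*(-3)) + q(0))**2 = (23001 + 1207) + (30*(4*(-3)) + 0**2*(-3 + 0))**2 = 24208 + (30*(-12) + 0*(-3))**2 = 24208 + (-360 + 0)**2 = 24208 + (-360)**2 = 24208 + 129600 = 153808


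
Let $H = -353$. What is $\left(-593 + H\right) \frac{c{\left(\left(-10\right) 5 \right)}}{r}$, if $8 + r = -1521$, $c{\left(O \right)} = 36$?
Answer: $\frac{3096}{139} \approx 22.273$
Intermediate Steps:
$r = -1529$ ($r = -8 - 1521 = -1529$)
$\left(-593 + H\right) \frac{c{\left(\left(-10\right) 5 \right)}}{r} = \left(-593 - 353\right) \frac{36}{-1529} = - 946 \cdot 36 \left(- \frac{1}{1529}\right) = \left(-946\right) \left(- \frac{36}{1529}\right) = \frac{3096}{139}$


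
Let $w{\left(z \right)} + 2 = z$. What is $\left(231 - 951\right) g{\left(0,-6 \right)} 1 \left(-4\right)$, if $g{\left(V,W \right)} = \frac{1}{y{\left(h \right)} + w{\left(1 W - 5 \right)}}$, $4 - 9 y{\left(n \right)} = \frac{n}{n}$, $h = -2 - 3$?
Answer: $- \frac{4320}{19} \approx -227.37$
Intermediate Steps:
$w{\left(z \right)} = -2 + z$
$h = -5$ ($h = -2 - 3 = -5$)
$y{\left(n \right)} = \frac{1}{3}$ ($y{\left(n \right)} = \frac{4}{9} - \frac{n \frac{1}{n}}{9} = \frac{4}{9} - \frac{1}{9} = \frac{1}{3}$)
$g{\left(V,W \right)} = \frac{1}{- \frac{20}{3} + W}$ ($g{\left(V,W \right)} = \frac{1}{\frac{1}{3} + \left(-2 + \left(1 W - 5\right)\right)} = \frac{1}{\frac{1}{3} + \left(-2 + \left(W - 5\right)\right)} = \frac{1}{\frac{1}{3} + \left(-2 + \left(-5 + W\right)\right)} = \frac{1}{\frac{1}{3} + \left(-7 + W\right)} = \frac{1}{- \frac{20}{3} + W}$)
$\left(231 - 951\right) g{\left(0,-6 \right)} 1 \left(-4\right) = \left(231 - 951\right) \frac{3}{-20 + 3 \left(-6\right)} 1 \left(-4\right) = - 720 \frac{3}{-20 - 18} \left(-4\right) = - 720 \frac{3}{-38} \left(-4\right) = - 720 \cdot 3 \left(- \frac{1}{38}\right) \left(-4\right) = - 720 \left(\left(- \frac{3}{38}\right) \left(-4\right)\right) = \left(-720\right) \frac{6}{19} = - \frac{4320}{19}$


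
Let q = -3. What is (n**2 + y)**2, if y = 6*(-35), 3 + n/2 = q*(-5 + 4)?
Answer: 44100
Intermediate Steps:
n = 0 (n = -6 + 2*(-3*(-5 + 4)) = -6 + 2*(-3*(-1)) = -6 + 2*3 = -6 + 6 = 0)
y = -210
(n**2 + y)**2 = (0**2 - 210)**2 = (0 - 210)**2 = (-210)**2 = 44100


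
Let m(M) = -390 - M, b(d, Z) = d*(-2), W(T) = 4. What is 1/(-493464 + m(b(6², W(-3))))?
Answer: -1/493782 ≈ -2.0252e-6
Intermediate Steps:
b(d, Z) = -2*d
1/(-493464 + m(b(6², W(-3)))) = 1/(-493464 + (-390 - (-2)*6²)) = 1/(-493464 + (-390 - (-2)*36)) = 1/(-493464 + (-390 - 1*(-72))) = 1/(-493464 + (-390 + 72)) = 1/(-493464 - 318) = 1/(-493782) = -1/493782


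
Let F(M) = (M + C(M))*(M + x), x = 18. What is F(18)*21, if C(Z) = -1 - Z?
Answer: -756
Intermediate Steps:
F(M) = -18 - M (F(M) = (M + (-1 - M))*(M + 18) = -(18 + M) = -18 - M)
F(18)*21 = (-18 - 1*18)*21 = (-18 - 18)*21 = -36*21 = -756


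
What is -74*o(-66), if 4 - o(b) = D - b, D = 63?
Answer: 9250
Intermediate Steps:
o(b) = -59 + b (o(b) = 4 - (63 - b) = 4 + (-63 + b) = -59 + b)
-74*o(-66) = -74*(-59 - 66) = -74*(-125) = 9250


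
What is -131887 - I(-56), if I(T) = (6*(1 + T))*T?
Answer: -150367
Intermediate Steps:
I(T) = T*(6 + 6*T) (I(T) = (6 + 6*T)*T = T*(6 + 6*T))
-131887 - I(-56) = -131887 - 6*(-56)*(1 - 56) = -131887 - 6*(-56)*(-55) = -131887 - 1*18480 = -131887 - 18480 = -150367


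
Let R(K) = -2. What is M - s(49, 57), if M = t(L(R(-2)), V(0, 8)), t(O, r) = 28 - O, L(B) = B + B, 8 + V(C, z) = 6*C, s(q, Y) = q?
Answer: -17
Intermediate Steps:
V(C, z) = -8 + 6*C
L(B) = 2*B
M = 32 (M = 28 - 2*(-2) = 28 - 1*(-4) = 28 + 4 = 32)
M - s(49, 57) = 32 - 1*49 = 32 - 49 = -17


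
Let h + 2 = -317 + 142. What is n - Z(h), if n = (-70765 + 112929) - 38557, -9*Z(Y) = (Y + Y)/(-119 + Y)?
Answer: 1601567/444 ≈ 3607.1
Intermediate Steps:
h = -177 (h = -2 + (-317 + 142) = -2 - 175 = -177)
Z(Y) = -2*Y/(9*(-119 + Y)) (Z(Y) = -(Y + Y)/(9*(-119 + Y)) = -2*Y/(9*(-119 + Y)))
n = 3607 (n = 42164 - 38557 = 3607)
n - Z(h) = 3607 - (-2)*(-177)/(-1071 + 9*(-177)) = 3607 - (-2)*(-177)/(-1071 - 1593) = 3607 - (-2)*(-177)/(-2664) = 3607 - (-2)*(-177)*(-1)/2664 = 3607 - 1*(-59/444) = 3607 + 59/444 = 1601567/444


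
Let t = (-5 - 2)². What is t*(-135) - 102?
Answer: -6717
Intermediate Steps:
t = 49 (t = (-7)² = 49)
t*(-135) - 102 = 49*(-135) - 102 = -6615 - 102 = -6717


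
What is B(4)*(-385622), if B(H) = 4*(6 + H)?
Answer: -15424880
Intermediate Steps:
B(H) = 24 + 4*H
B(4)*(-385622) = (24 + 4*4)*(-385622) = (24 + 16)*(-385622) = 40*(-385622) = -15424880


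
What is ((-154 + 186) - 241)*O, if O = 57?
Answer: -11913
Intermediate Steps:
((-154 + 186) - 241)*O = ((-154 + 186) - 241)*57 = (32 - 241)*57 = -209*57 = -11913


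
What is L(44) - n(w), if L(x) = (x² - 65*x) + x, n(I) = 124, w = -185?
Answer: -1004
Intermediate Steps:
L(x) = x² - 64*x
L(44) - n(w) = 44*(-64 + 44) - 1*124 = 44*(-20) - 124 = -880 - 124 = -1004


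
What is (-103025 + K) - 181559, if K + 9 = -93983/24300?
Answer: -6915703883/24300 ≈ -2.8460e+5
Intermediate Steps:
K = -312683/24300 (K = -9 - 93983/24300 = -312683/24300 ≈ -12.868)
(-103025 + K) - 181559 = (-103025 - 312683/24300) - 181559 = -2503820183/24300 - 181559 = -6915703883/24300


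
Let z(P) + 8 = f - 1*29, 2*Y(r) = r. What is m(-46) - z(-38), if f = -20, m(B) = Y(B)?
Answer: 34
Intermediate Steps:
Y(r) = r/2
m(B) = B/2
z(P) = -57 (z(P) = -8 + (-20 - 1*29) = -8 + (-20 - 29) = -8 - 49 = -57)
m(-46) - z(-38) = (½)*(-46) - 1*(-57) = -23 + 57 = 34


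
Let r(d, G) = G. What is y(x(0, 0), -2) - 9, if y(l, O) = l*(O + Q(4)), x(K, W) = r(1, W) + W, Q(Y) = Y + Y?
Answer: -9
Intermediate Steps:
Q(Y) = 2*Y
x(K, W) = 2*W (x(K, W) = W + W = 2*W)
y(l, O) = l*(8 + O) (y(l, O) = l*(O + 2*4) = l*(O + 8) = l*(8 + O))
y(x(0, 0), -2) - 9 = (2*0)*(8 - 2) - 9 = 0*6 - 9 = 0 - 9 = -9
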